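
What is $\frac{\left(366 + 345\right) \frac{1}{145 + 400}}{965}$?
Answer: $\frac{711}{525925} \approx 0.0013519$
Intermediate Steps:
$\frac{\left(366 + 345\right) \frac{1}{145 + 400}}{965} = \frac{711}{545} \cdot \frac{1}{965} = \frac{711}{525925}$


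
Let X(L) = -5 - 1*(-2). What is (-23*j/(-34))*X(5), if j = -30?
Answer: 1035/17 ≈ 60.882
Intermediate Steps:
X(L) = -3 (X(L) = -5 + 2 = -3)
(-23*j/(-34))*X(5) = -(-690)/(-34)*(-3) = -(-690)*(-1)/34*(-3) = -23*15/17*(-3) = -345/17*(-3) = 1035/17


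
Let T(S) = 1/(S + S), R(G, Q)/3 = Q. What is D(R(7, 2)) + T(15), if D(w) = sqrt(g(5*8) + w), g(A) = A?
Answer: 1/30 + sqrt(46) ≈ 6.8157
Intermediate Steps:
R(G, Q) = 3*Q
T(S) = 1/(2*S)
D(w) = sqrt(40 + w) (D(w) = sqrt(5*8 + w) = sqrt(40 + w))
D(R(7, 2)) + T(15) = sqrt(40 + 3*2) + (1/2)/15 = sqrt(40 + 6) + (1/2)*(1/15) = sqrt(46) + 1/30 = 1/30 + sqrt(46)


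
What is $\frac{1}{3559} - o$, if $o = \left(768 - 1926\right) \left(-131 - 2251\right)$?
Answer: $- \frac{9816989003}{3559} \approx -2.7584 \cdot 10^{6}$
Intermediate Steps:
$o = 2758356$ ($o = \left(-1158\right) \left(-2382\right) = 2758356$)
$\frac{1}{3559} - o = \frac{1}{3559} - 2758356 = - \frac{9816989003}{3559}$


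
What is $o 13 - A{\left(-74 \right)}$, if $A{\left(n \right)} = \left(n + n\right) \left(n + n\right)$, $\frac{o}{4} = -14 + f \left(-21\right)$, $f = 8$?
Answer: $-31368$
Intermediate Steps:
$o = -728$ ($o = 4 \left(-14 + 8 \left(-21\right)\right) = 4 \left(-14 - 168\right) = 4 \left(-182\right) = -728$)
$A{\left(n \right)} = 4 n^{2}$ ($A{\left(n \right)} = 2 n 2 n = 4 n^{2}$)
$o 13 - A{\left(-74 \right)} = \left(-728\right) 13 - 4 \left(-74\right)^{2} = -9464 - 4 \cdot 5476 = -9464 - 21904 = -31368$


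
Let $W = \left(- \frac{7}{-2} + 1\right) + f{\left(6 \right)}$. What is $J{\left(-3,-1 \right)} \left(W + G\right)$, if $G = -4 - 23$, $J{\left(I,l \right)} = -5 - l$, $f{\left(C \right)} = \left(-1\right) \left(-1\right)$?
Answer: $86$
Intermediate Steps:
$f{\left(C \right)} = 1$
$G = -27$ ($G = -4 - 23 = -27$)
$W = \frac{11}{2}$ ($W = \left(- \frac{7}{-2} + 1\right) + 1 = \left(\left(-7\right) \left(- \frac{1}{2}\right) + 1\right) + 1 = \left(\frac{7}{2} + 1\right) + 1 = \frac{9}{2} + 1 = \frac{11}{2} \approx 5.5$)
$J{\left(-3,-1 \right)} \left(W + G\right) = \left(-5 - -1\right) \left(\frac{11}{2} - 27\right) = \left(-5 + 1\right) \left(- \frac{43}{2}\right) = \left(-4\right) \left(- \frac{43}{2}\right) = 86$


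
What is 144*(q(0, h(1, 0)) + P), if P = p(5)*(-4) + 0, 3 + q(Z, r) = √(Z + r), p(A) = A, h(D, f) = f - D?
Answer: -3312 + 144*I ≈ -3312.0 + 144.0*I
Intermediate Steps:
q(Z, r) = -3 + √(Z + r)
P = -20 (P = 5*(-4) + 0 = -20 + 0 = -20)
144*(q(0, h(1, 0)) + P) = 144*((-3 + √(0 + (0 - 1*1))) - 20) = 144*((-3 + √(0 + (0 - 1))) - 20) = 144*((-3 + √(0 - 1)) - 20) = 144*((-3 + √(-1)) - 20) = 144*((-3 + I) - 20) = 144*(-23 + I) = -3312 + 144*I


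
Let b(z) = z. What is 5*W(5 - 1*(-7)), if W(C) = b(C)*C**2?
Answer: 8640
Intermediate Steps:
W(C) = C**3 (W(C) = C*C**2 = C**3)
5*W(5 - 1*(-7)) = 5*(5 - 1*(-7))**3 = 5*(5 + 7)**3 = 5*12**3 = 5*1728 = 8640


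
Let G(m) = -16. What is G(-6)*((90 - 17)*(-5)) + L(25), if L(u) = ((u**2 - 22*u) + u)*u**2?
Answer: 68340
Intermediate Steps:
L(u) = u**2*(u**2 - 21*u) (L(u) = (u**2 - 21*u)*u**2 = u**2*(u**2 - 21*u))
G(-6)*((90 - 17)*(-5)) + L(25) = -16*(90 - 17)*(-5) + 25**3*(-21 + 25) = -1168*(-5) + 15625*4 = -16*(-365) + 62500 = 5840 + 62500 = 68340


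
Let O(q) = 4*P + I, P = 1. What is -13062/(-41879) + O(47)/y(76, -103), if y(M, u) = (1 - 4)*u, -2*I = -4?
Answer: 1429144/4313537 ≈ 0.33132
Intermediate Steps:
I = 2 (I = -½*(-4) = 2)
O(q) = 6 (O(q) = 4*1 + 2 = 4 + 2 = 6)
y(M, u) = -3*u
-13062/(-41879) + O(47)/y(76, -103) = -13062/(-41879) + 6/((-3*(-103))) = -13062*(-1/41879) + 6/309 = 13062/41879 + 6*(1/309) = 13062/41879 + 2/103 = 1429144/4313537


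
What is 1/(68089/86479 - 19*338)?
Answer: -86479/555300049 ≈ -0.00015573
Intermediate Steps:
1/(68089/86479 - 19*338) = 1/(68089*(1/86479) - 6422) = 1/(68089/86479 - 6422) = 1/(-555300049/86479) = -86479/555300049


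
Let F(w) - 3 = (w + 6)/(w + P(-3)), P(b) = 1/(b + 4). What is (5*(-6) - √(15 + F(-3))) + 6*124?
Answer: 714 - √66/2 ≈ 709.94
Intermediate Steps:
P(b) = 1/(4 + b)
F(w) = 3 + (6 + w)/(1 + w) (F(w) = 3 + (w + 6)/(w + 1/(4 - 3)) = 3 + (6 + w)/(w + 1/1) = 3 + (6 + w)/(w + 1) = 3 + (6 + w)/(1 + w))
(5*(-6) - √(15 + F(-3))) + 6*124 = (5*(-6) - √(15 + (9 + 4*(-3))/(1 - 3))) + 6*124 = (-30 - √(15 + (9 - 12)/(-2))) + 744 = (-30 - √(15 - ½*(-3))) + 744 = (-30 - √(15 + 3/2)) + 744 = (-30 - √(33/2)) + 744 = (-30 - √66/2) + 744 = 714 - √66/2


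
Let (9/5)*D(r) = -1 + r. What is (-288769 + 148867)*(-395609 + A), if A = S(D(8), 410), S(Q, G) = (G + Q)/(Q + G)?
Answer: 55346350416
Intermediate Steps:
D(r) = -5/9 + 5*r/9 (D(r) = 5*(-1 + r)/9 = -5/9 + 5*r/9)
S(Q, G) = 1 (S(Q, G) = (G + Q)/(G + Q) = 1)
A = 1
(-288769 + 148867)*(-395609 + A) = (-288769 + 148867)*(-395609 + 1) = -139902*(-395608) = 55346350416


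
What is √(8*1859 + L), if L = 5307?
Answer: √20179 ≈ 142.05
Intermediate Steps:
√(8*1859 + L) = √(8*1859 + 5307) = √(14872 + 5307) = √20179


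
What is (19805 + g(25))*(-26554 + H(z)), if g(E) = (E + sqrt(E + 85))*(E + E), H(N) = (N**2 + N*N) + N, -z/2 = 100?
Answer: 1121094530 + 2662300*sqrt(110) ≈ 1.1490e+9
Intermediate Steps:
z = -200 (z = -2*100 = -200)
H(N) = N + 2*N**2 (H(N) = (N**2 + N**2) + N = 2*N**2 + N = N + 2*N**2)
g(E) = 2*E*(E + sqrt(85 + E)) (g(E) = (E + sqrt(85 + E))*(2*E) = 2*E*(E + sqrt(85 + E)))
(19805 + g(25))*(-26554 + H(z)) = (19805 + 2*25*(25 + sqrt(85 + 25)))*(-26554 - 200*(1 + 2*(-200))) = (19805 + 2*25*(25 + sqrt(110)))*(-26554 - 200*(1 - 400)) = (19805 + (1250 + 50*sqrt(110)))*(-26554 - 200*(-399)) = (21055 + 50*sqrt(110))*(-26554 + 79800) = (21055 + 50*sqrt(110))*53246 = 1121094530 + 2662300*sqrt(110)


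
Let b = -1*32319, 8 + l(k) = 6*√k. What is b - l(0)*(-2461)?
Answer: -52007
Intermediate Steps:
l(k) = -8 + 6*√k
b = -32319
b - l(0)*(-2461) = -32319 - (-8 + 6*√0)*(-2461) = -32319 - (-8 + 6*0)*(-2461) = -32319 - (-8 + 0)*(-2461) = -32319 - (-8)*(-2461) = -32319 - 1*19688 = -32319 - 19688 = -52007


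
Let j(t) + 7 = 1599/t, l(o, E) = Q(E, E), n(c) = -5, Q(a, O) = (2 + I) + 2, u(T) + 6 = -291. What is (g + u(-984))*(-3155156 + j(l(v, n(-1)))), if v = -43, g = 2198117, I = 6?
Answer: -6934128913242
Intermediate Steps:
u(T) = -297 (u(T) = -6 - 291 = -297)
Q(a, O) = 10 (Q(a, O) = (2 + 6) + 2 = 8 + 2 = 10)
l(o, E) = 10
j(t) = -7 + 1599/t
(g + u(-984))*(-3155156 + j(l(v, n(-1)))) = (2198117 - 297)*(-3155156 + (-7 + 1599/10)) = 2197820*(-3155156 + (-7 + 1599*(⅒))) = 2197820*(-3155156 + (-7 + 1599/10)) = 2197820*(-3155156 + 1529/10) = 2197820*(-31550031/10) = -6934128913242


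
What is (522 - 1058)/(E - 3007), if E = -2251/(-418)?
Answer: 224048/1254675 ≈ 0.17857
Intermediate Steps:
E = 2251/418 (E = -2251*(-1/418) = 2251/418 ≈ 5.3852)
(522 - 1058)/(E - 3007) = (522 - 1058)/(2251/418 - 3007) = -536/(-1254675/418) = -536*(-418/1254675) = 224048/1254675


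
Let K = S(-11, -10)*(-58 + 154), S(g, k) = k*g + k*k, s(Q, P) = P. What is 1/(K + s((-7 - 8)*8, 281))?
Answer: 1/20441 ≈ 4.8921e-5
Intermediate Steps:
S(g, k) = k**2 + g*k (S(g, k) = g*k + k**2 = k**2 + g*k)
K = 20160 (K = (-10*(-11 - 10))*(-58 + 154) = -10*(-21)*96 = 210*96 = 20160)
1/(K + s((-7 - 8)*8, 281)) = 1/(20160 + 281) = 1/20441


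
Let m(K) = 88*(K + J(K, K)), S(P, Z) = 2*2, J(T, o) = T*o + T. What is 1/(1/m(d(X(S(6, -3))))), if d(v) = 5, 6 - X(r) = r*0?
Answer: 3080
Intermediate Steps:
J(T, o) = T + T*o
S(P, Z) = 4
X(r) = 6 (X(r) = 6 - r*0 = 6 - 1*0 = 6 + 0 = 6)
m(K) = 88*K + 88*K*(1 + K) (m(K) = 88*(K + K*(1 + K)) = 88*K + 88*K*(1 + K))
1/(1/m(d(X(S(6, -3))))) = 1/(1/(88*5*(2 + 5))) = 1/(1/(88*5*7)) = 1/(1/3080) = 3080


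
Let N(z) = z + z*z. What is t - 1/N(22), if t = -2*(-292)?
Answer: 295503/506 ≈ 584.00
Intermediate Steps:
N(z) = z + z²
t = 584
t - 1/N(22) = 584 - 1/(22*(1 + 22)) = 584 - 1/(22*23) = 584 - 1/506 = 295503/506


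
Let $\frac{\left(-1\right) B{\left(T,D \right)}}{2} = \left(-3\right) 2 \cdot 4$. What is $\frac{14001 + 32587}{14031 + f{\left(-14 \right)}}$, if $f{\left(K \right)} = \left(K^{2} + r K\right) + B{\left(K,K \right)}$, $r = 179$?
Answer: $\frac{46588}{11769} \approx 3.9585$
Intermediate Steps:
$B{\left(T,D \right)} = 48$ ($B{\left(T,D \right)} = - 2 \left(-3\right) 2 \cdot 4 = - 2 \left(\left(-6\right) 4\right) = \left(-2\right) \left(-24\right) = 48$)
$f{\left(K \right)} = 48 + K^{2} + 179 K$ ($f{\left(K \right)} = \left(K^{2} + 179 K\right) + 48 = 48 + K^{2} + 179 K$)
$\frac{14001 + 32587}{14031 + f{\left(-14 \right)}} = \frac{14001 + 32587}{14031 + \left(48 + \left(-14\right)^{2} + 179 \left(-14\right)\right)} = \frac{46588}{14031 + \left(48 + 196 - 2506\right)} = \frac{46588}{14031 - 2262} = \frac{46588}{11769}$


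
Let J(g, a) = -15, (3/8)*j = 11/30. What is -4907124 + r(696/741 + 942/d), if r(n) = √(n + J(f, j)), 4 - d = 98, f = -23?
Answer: -4907124 + 4*I*√202844057/11609 ≈ -4.9071e+6 + 4.9073*I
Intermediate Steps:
j = 44/45 (j = 8*(11/30)/3 = 8*(11*(1/30))/3 = (8/3)*(11/30) = 44/45 ≈ 0.97778)
d = -94 (d = 4 - 1*98 = 4 - 98 = -94)
r(n) = √(-15 + n) (r(n) = √(n - 15) = √(-15 + n))
-4907124 + r(696/741 + 942/d) = -4907124 + √(-15 + (696/741 + 942/(-94))) = -4907124 + √(-15 + (696*(1/741) + 942*(-1/94))) = -4907124 + √(-15 + (232/247 - 471/47)) = -4907124 + √(-15 - 105433/11609) = -4907124 + √(-279568/11609) = -4907124 + 4*I*√202844057/11609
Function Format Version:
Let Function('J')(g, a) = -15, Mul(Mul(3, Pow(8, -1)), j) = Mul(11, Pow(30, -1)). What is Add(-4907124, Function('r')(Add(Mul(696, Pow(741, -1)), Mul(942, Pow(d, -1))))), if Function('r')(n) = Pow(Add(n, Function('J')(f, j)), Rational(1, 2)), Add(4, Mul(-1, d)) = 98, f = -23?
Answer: Add(-4907124, Mul(Rational(4, 11609), I, Pow(202844057, Rational(1, 2)))) ≈ Add(-4.9071e+6, Mul(4.9073, I))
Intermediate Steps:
j = Rational(44, 45) (j = Mul(Rational(8, 3), Mul(11, Pow(30, -1))) = Mul(Rational(8, 3), Mul(11, Rational(1, 30))) = Mul(Rational(8, 3), Rational(11, 30)) = Rational(44, 45) ≈ 0.97778)
d = -94 (d = Add(4, Mul(-1, 98)) = Add(4, -98) = -94)
Function('r')(n) = Pow(Add(-15, n), Rational(1, 2)) (Function('r')(n) = Pow(Add(n, -15), Rational(1, 2)) = Pow(Add(-15, n), Rational(1, 2)))
Add(-4907124, Function('r')(Add(Mul(696, Pow(741, -1)), Mul(942, Pow(d, -1))))) = Add(-4907124, Pow(Add(-15, Add(Mul(696, Pow(741, -1)), Mul(942, Pow(-94, -1)))), Rational(1, 2))) = Add(-4907124, Pow(Add(-15, Add(Mul(696, Rational(1, 741)), Mul(942, Rational(-1, 94)))), Rational(1, 2))) = Add(-4907124, Pow(Add(-15, Add(Rational(232, 247), Rational(-471, 47))), Rational(1, 2))) = Add(-4907124, Pow(Add(-15, Rational(-105433, 11609)), Rational(1, 2))) = Add(-4907124, Pow(Rational(-279568, 11609), Rational(1, 2))) = Add(-4907124, Mul(Rational(4, 11609), I, Pow(202844057, Rational(1, 2))))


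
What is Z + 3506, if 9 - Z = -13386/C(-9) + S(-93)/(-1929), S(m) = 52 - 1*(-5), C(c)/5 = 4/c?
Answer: -16130751/6430 ≈ -2508.7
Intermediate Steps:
C(c) = 20/c (C(c) = 5*(4/c) = 20/c)
S(m) = 57 (S(m) = 52 + 5 = 57)
Z = -38674331/6430 (Z = 9 - (-13386/(20/(-9)) + 57/(-1929)) = 9 - (-13386/(20*(-1/9)) + 57*(-1/1929)) = 9 - (-13386/(-20/9) - 19/643) = 9 - (-13386*(-9/20) - 19/643) = 9 - (60237/10 - 19/643) = 9 - 1*38732201/6430 = 9 - 38732201/6430 = -38674331/6430 ≈ -6014.7)
Z + 3506 = -38674331/6430 + 3506 = -16130751/6430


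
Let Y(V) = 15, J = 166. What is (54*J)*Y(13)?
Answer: 134460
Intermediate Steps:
(54*J)*Y(13) = (54*166)*15 = 8964*15 = 134460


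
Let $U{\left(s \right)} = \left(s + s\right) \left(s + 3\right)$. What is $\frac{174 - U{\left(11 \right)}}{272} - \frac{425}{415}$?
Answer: $- \frac{17121}{11288} \approx -1.5167$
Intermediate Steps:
$U{\left(s \right)} = 2 s \left(3 + s\right)$
$\frac{174 - U{\left(11 \right)}}{272} - \frac{425}{415} = \frac{174 - 2 \cdot 11 \left(3 + 11\right)}{272} - \frac{425}{415} = \left(174 - 2 \cdot 11 \cdot 14\right) \frac{1}{272} - \frac{85}{83} = \left(174 - 308\right) \frac{1}{272} - \frac{85}{83} = \left(-134\right) \frac{1}{272} - \frac{85}{83} = - \frac{67}{136} - \frac{85}{83} = - \frac{17121}{11288}$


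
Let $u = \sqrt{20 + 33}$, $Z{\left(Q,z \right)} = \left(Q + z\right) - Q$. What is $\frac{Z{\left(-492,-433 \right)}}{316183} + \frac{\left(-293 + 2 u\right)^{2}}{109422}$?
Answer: $\frac{9054548479}{11532458742} - \frac{586 \sqrt{53}}{54711} \approx 0.70716$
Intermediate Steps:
$Z{\left(Q,z \right)} = z$
$u = \sqrt{53} \approx 7.2801$
$\frac{Z{\left(-492,-433 \right)}}{316183} + \frac{\left(-293 + 2 u\right)^{2}}{109422} = - \frac{433}{316183} + \frac{\left(-293 + 2 \sqrt{53}\right)^{2}}{109422}$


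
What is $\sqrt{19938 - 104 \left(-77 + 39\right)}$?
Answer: $\sqrt{23890} \approx 154.56$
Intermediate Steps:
$\sqrt{19938 - 104 \left(-77 + 39\right)} = \sqrt{19938 - -3952} = \sqrt{19938 + 3952} = \sqrt{23890}$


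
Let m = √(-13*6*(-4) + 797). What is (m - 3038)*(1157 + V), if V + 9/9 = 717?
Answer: -5690174 + 1873*√1109 ≈ -5.6278e+6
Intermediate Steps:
V = 716 (V = -1 + 717 = 716)
m = √1109 (m = √(-78*(-4) + 797) = √(312 + 797) = √1109 ≈ 33.302)
(m - 3038)*(1157 + V) = (√1109 - 3038)*(1157 + 716) = (-3038 + √1109)*1873 = -5690174 + 1873*√1109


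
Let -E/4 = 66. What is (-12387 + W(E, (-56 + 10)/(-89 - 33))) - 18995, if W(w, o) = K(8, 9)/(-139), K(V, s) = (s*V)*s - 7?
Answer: -4362739/139 ≈ -31387.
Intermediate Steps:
E = -264 (E = -4*66 = -264)
K(V, s) = -7 + V*s² (K(V, s) = (V*s)*s - 7 = V*s² - 7 = -7 + V*s²)
W(w, o) = -641/139 (W(w, o) = (-7 + 8*9²)/(-139) = (-7 + 8*81)*(-1/139) = (-7 + 648)*(-1/139) = 641*(-1/139) = -641/139)
(-12387 + W(E, (-56 + 10)/(-89 - 33))) - 18995 = (-12387 - 641/139) - 18995 = -1722434/139 - 18995 = -4362739/139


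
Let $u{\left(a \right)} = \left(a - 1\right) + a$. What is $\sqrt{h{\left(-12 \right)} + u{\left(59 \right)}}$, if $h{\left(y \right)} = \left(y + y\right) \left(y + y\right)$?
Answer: $3 \sqrt{77} \approx 26.325$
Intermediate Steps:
$h{\left(y \right)} = 4 y^{2}$ ($h{\left(y \right)} = 2 y 2 y = 4 y^{2}$)
$u{\left(a \right)} = -1 + 2 a$ ($u{\left(a \right)} = \left(-1 + a\right) + a = -1 + 2 a$)
$\sqrt{h{\left(-12 \right)} + u{\left(59 \right)}} = \sqrt{4 \left(-12\right)^{2} + \left(-1 + 2 \cdot 59\right)} = \sqrt{4 \cdot 144 + \left(-1 + 118\right)} = \sqrt{576 + 117} = \sqrt{693} = 3 \sqrt{77}$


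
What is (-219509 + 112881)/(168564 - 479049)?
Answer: 106628/310485 ≈ 0.34342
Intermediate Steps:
(-219509 + 112881)/(168564 - 479049) = -106628/(-310485) = -106628*(-1/310485) = 106628/310485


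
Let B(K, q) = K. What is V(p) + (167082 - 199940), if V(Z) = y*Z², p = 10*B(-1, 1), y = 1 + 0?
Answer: -32758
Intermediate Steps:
y = 1
p = -10 (p = 10*(-1) = -10)
V(Z) = Z² (V(Z) = 1*Z² = Z²)
V(p) + (167082 - 199940) = (-10)² + (167082 - 199940) = 100 - 32858 = -32758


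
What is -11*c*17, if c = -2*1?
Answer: 374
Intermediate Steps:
c = -2
-11*c*17 = -11*(-2)*17 = 22*17 = 374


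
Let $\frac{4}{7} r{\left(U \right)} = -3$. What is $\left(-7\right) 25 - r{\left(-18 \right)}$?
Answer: $- \frac{679}{4} \approx -169.75$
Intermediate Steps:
$r{\left(U \right)} = - \frac{21}{4}$ ($r{\left(U \right)} = \frac{7}{4} \left(-3\right) = - \frac{21}{4}$)
$\left(-7\right) 25 - r{\left(-18 \right)} = \left(-7\right) 25 - - \frac{21}{4} = -175 + \frac{21}{4} = - \frac{679}{4}$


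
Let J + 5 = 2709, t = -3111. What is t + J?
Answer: -407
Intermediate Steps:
J = 2704 (J = -5 + 2709 = 2704)
t + J = -3111 + 2704 = -407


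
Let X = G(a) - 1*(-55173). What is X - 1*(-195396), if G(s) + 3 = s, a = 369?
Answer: 250935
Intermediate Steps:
G(s) = -3 + s
X = 55539 (X = (-3 + 369) - 1*(-55173) = 366 + 55173 = 55539)
X - 1*(-195396) = 55539 - 1*(-195396) = 55539 + 195396 = 250935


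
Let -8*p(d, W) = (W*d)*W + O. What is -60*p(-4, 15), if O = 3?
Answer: -13455/2 ≈ -6727.5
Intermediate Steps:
p(d, W) = -3/8 - d*W**2/8 (p(d, W) = -((W*d)*W + 3)/8 = -(d*W**2 + 3)/8 = -(3 + d*W**2)/8 = -3/8 - d*W**2/8)
-60*p(-4, 15) = -60*(-3/8 - 1/8*(-4)*15**2) = -60*(-3/8 - 1/8*(-4)*225) = -60*(-3/8 + 225/2) = -60*897/8 = -13455/2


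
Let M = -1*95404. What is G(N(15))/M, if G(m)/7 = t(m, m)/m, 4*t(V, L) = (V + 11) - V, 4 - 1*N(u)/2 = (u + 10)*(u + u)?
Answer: 77/569371072 ≈ 1.3524e-7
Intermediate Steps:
N(u) = 8 - 4*u*(10 + u) (N(u) = 8 - 2*(u + 10)*(u + u) = 8 - 2*(10 + u)*2*u = 8 - 4*u*(10 + u))
t(V, L) = 11/4 (t(V, L) = ((V + 11) - V)/4 = ((11 + V) - V)/4 = (¼)*11 = 11/4)
M = -95404
G(m) = 77/(4*m) (G(m) = 7*(11/(4*m)) = 77/(4*m))
G(N(15))/M = (77/(4*(8 - 40*15 - 4*15²)))/(-95404) = (77/(4*(8 - 600 - 4*225)))*(-1/95404) = (77/(4*(8 - 600 - 900)))*(-1/95404) = ((77/4)/(-1492))*(-1/95404) = ((77/4)*(-1/1492))*(-1/95404) = -77/5968*(-1/95404) = 77/569371072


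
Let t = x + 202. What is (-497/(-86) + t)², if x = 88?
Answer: 647040969/7396 ≈ 87485.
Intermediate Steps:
t = 290 (t = 88 + 202 = 290)
(-497/(-86) + t)² = (-497/(-86) + 290)² = (-497*(-1/86) + 290)² = (497/86 + 290)² = (25437/86)² = 647040969/7396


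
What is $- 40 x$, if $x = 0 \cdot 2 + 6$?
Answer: $-240$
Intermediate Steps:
$x = 6$ ($x = 0 + 6 = 6$)
$- 40 x = \left(-40\right) 6 = -240$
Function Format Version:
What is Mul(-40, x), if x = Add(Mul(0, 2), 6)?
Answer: -240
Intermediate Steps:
x = 6 (x = Add(0, 6) = 6)
Mul(-40, x) = Mul(-40, 6) = -240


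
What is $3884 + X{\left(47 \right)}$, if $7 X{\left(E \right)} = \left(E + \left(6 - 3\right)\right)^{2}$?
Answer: $\frac{29688}{7} \approx 4241.1$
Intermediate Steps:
$X{\left(E \right)} = \frac{\left(3 + E\right)^{2}}{7}$ ($X{\left(E \right)} = \frac{\left(E + \left(6 - 3\right)\right)^{2}}{7} = \frac{\left(E + 3\right)^{2}}{7} = \frac{\left(3 + E\right)^{2}}{7}$)
$3884 + X{\left(47 \right)} = 3884 + \frac{\left(3 + 47\right)^{2}}{7} = 3884 + \frac{50^{2}}{7} = 3884 + \frac{1}{7} \cdot 2500 = 3884 + \frac{2500}{7} = \frac{29688}{7}$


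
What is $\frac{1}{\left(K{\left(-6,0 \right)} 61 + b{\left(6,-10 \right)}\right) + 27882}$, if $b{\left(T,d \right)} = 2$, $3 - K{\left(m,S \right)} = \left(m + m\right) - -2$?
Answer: $\frac{1}{28677} \approx 3.4871 \cdot 10^{-5}$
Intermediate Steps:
$K{\left(m,S \right)} = 1 - 2 m$ ($K{\left(m,S \right)} = 3 - \left(\left(m + m\right) - -2\right) = 3 - \left(2 m + 2\right) = 3 - \left(2 + 2 m\right) = 1 - 2 m$)
$\frac{1}{\left(K{\left(-6,0 \right)} 61 + b{\left(6,-10 \right)}\right) + 27882} = \frac{1}{\left(\left(1 - -12\right) 61 + 2\right) + 27882} = \frac{1}{\left(\left(1 + 12\right) 61 + 2\right) + 27882} = \frac{1}{\left(13 \cdot 61 + 2\right) + 27882} = \frac{1}{\left(793 + 2\right) + 27882} = \frac{1}{795 + 27882} = \frac{1}{28677}$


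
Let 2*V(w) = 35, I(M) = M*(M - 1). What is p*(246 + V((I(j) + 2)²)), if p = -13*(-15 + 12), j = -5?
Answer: 20553/2 ≈ 10277.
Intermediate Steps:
I(M) = M*(-1 + M)
p = 39 (p = -13*(-3) = 39)
V(w) = 35/2 (V(w) = (½)*35 = 35/2)
p*(246 + V((I(j) + 2)²)) = 39*(246 + 35/2) = 39*(527/2) = 20553/2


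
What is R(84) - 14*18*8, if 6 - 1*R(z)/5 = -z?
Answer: -1566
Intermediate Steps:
R(z) = 30 + 5*z (R(z) = 30 - (-5)*z = 30 + 5*z)
R(84) - 14*18*8 = (30 + 5*84) - 14*18*8 = (30 + 420) - 252*8 = 450 - 1*2016 = 450 - 2016 = -1566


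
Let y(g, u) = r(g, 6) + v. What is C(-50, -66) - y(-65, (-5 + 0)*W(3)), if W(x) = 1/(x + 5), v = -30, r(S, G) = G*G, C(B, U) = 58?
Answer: 52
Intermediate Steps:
r(S, G) = G²
W(x) = 1/(5 + x)
y(g, u) = 6 (y(g, u) = 6² - 30 = 36 - 30 = 6)
C(-50, -66) - y(-65, (-5 + 0)*W(3)) = 58 - 1*6 = 58 - 6 = 52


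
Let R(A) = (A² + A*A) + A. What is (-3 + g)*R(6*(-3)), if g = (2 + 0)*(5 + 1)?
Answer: 5670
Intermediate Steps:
R(A) = A + 2*A² (R(A) = (A² + A²) + A = 2*A² + A = A + 2*A²)
g = 12 (g = 2*6 = 12)
(-3 + g)*R(6*(-3)) = (-3 + 12)*((6*(-3))*(1 + 2*(6*(-3)))) = 9*(-18*(1 + 2*(-18))) = 9*(-18*(1 - 36)) = 9*(-18*(-35)) = 9*630 = 5670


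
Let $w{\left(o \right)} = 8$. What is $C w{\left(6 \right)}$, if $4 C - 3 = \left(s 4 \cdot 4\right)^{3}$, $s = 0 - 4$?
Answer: $-524282$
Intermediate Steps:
$s = -4$ ($s = 0 - 4 = -4$)
$C = - \frac{262141}{4}$ ($C = \frac{3}{4} + \frac{\left(\left(-4\right) 4 \cdot 4\right)^{3}}{4} = \frac{3}{4} + \frac{\left(\left(-16\right) 4\right)^{3}}{4} = \frac{3}{4} + \frac{\left(-64\right)^{3}}{4} = \frac{3}{4} + \frac{1}{4} \left(-262144\right) = \frac{3}{4} - 65536 = - \frac{262141}{4} \approx -65535.0$)
$C w{\left(6 \right)} = \left(- \frac{262141}{4}\right) 8 = -524282$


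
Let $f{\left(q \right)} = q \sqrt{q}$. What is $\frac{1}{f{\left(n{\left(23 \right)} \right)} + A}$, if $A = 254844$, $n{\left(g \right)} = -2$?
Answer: $\frac{63711}{16236366086} + \frac{i \sqrt{2}}{32472732172} \approx 3.924 \cdot 10^{-6} + 4.3551 \cdot 10^{-11} i$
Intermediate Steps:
$f{\left(q \right)} = q^{\frac{3}{2}}$
$\frac{1}{f{\left(n{\left(23 \right)} \right)} + A} = \frac{1}{\left(-2\right)^{\frac{3}{2}} + 254844} = \frac{1}{- 2 i \sqrt{2} + 254844} = \frac{1}{254844 - 2 i \sqrt{2}}$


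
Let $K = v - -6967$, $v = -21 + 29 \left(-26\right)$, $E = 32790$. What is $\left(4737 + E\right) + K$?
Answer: $43719$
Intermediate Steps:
$v = -775$ ($v = -21 - 754 = -775$)
$K = 6192$ ($K = -775 - -6967 = -775 + 6967 = 6192$)
$\left(4737 + E\right) + K = \left(4737 + 32790\right) + 6192 = 37527 + 6192 = 43719$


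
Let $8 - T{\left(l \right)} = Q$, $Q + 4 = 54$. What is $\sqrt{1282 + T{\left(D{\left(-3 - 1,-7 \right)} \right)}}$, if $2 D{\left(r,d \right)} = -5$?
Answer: $2 \sqrt{310} \approx 35.214$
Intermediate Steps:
$D{\left(r,d \right)} = - \frac{5}{2}$ ($D{\left(r,d \right)} = \frac{1}{2} \left(-5\right) = - \frac{5}{2}$)
$Q = 50$ ($Q = -4 + 54 = 50$)
$T{\left(l \right)} = -42$ ($T{\left(l \right)} = 8 - 50 = -42$)
$\sqrt{1282 + T{\left(D{\left(-3 - 1,-7 \right)} \right)}} = \sqrt{1282 - 42} = \sqrt{1240} = 2 \sqrt{310}$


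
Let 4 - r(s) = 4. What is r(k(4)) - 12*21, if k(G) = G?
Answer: -252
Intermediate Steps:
r(s) = 0 (r(s) = 4 - 1*4 = 4 - 4 = 0)
r(k(4)) - 12*21 = 0 - 12*21 = 0 - 252 = -252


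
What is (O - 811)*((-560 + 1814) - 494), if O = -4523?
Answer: -4053840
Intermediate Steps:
(O - 811)*((-560 + 1814) - 494) = (-4523 - 811)*((-560 + 1814) - 494) = -5334*(1254 - 494) = -5334*760 = -4053840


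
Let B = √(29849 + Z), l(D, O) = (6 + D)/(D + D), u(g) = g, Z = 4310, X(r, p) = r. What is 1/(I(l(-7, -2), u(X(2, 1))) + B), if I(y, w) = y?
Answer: -14/6695163 + 196*√34159/6695163 ≈ 0.0054085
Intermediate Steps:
l(D, O) = (6 + D)/(2*D) (l(D, O) = (6 + D)/((2*D)) = (6 + D)*(1/(2*D)) = (6 + D)/(2*D))
B = √34159 (B = √(29849 + 4310) = √34159 ≈ 184.82)
1/(I(l(-7, -2), u(X(2, 1))) + B) = 1/((½)*(6 - 7)/(-7) + √34159) = 1/((½)*(-⅐)*(-1) + √34159) = 1/(1/14 + √34159)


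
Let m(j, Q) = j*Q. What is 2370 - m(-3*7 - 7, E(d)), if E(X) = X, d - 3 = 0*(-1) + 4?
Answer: 2566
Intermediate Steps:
d = 7 (d = 3 + (0*(-1) + 4) = 3 + (0 + 4) = 3 + 4 = 7)
m(j, Q) = Q*j
2370 - m(-3*7 - 7, E(d)) = 2370 - 7*(-3*7 - 7) = 2370 - 7*(-21 - 7) = 2370 - 7*(-28) = 2370 - 1*(-196) = 2370 + 196 = 2566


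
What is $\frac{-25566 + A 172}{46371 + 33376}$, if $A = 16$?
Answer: $- \frac{1342}{4691} \approx -0.28608$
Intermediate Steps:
$\frac{-25566 + A 172}{46371 + 33376} = \frac{-25566 + 16 \cdot 172}{46371 + 33376} = \frac{-25566 + 2752}{79747} = \left(-22814\right) \frac{1}{79747} = - \frac{1342}{4691}$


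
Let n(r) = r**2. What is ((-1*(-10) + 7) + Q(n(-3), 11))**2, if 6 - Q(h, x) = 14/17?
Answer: 142129/289 ≈ 491.80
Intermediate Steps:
Q(h, x) = 88/17 (Q(h, x) = 6 - 14/17 = 88/17)
((-1*(-10) + 7) + Q(n(-3), 11))**2 = ((-1*(-10) + 7) + 88/17)**2 = ((10 + 7) + 88/17)**2 = (17 + 88/17)**2 = (377/17)**2 = 142129/289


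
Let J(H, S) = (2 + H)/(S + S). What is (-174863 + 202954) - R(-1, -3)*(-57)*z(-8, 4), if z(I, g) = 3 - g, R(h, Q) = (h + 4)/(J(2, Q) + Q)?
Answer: 309514/11 ≈ 28138.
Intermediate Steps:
J(H, S) = (2 + H)/(2*S) (J(H, S) = (2 + H)/((2*S)) = (2 + H)*(1/(2*S)) = (2 + H)/(2*S))
R(h, Q) = (4 + h)/(Q + 2/Q) (R(h, Q) = (h + 4)/((2 + 2)/(2*Q) + Q) = (4 + h)/((1/2)*4/Q + Q) = (4 + h)/(2/Q + Q) = (4 + h)/(Q + 2/Q))
(-174863 + 202954) - R(-1, -3)*(-57)*z(-8, 4) = (-174863 + 202954) - -3*(4 - 1)/(2 + (-3)**2)*(-57)*(3 - 1*4) = 28091 - -3*3/(2 + 9)*(-57)*(3 - 4) = 28091 - -3*3/11*(-57)*(-1) = 28091 - -3*1/11*3*(-57)*(-1) = 28091 - (-9/11*(-57))*(-1) = 28091 - 513*(-1)/11 = 28091 - 1*(-513/11) = 28091 + 513/11 = 309514/11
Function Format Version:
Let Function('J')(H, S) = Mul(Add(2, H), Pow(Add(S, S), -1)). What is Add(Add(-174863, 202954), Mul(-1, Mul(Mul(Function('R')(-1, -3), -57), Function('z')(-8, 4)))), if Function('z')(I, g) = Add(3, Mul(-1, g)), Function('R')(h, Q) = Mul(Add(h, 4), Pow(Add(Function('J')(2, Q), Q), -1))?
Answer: Rational(309514, 11) ≈ 28138.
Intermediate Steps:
Function('J')(H, S) = Mul(Rational(1, 2), Pow(S, -1), Add(2, H)) (Function('J')(H, S) = Mul(Add(2, H), Pow(Mul(2, S), -1)) = Mul(Add(2, H), Mul(Rational(1, 2), Pow(S, -1))) = Mul(Rational(1, 2), Pow(S, -1), Add(2, H)))
Function('R')(h, Q) = Mul(Pow(Add(Q, Mul(2, Pow(Q, -1))), -1), Add(4, h)) (Function('R')(h, Q) = Mul(Add(h, 4), Pow(Add(Mul(Rational(1, 2), Pow(Q, -1), Add(2, 2)), Q), -1)) = Mul(Add(4, h), Pow(Add(Mul(Rational(1, 2), Pow(Q, -1), 4), Q), -1)) = Mul(Add(4, h), Pow(Add(Mul(2, Pow(Q, -1)), Q), -1)) = Mul(Add(4, h), Pow(Add(Q, Mul(2, Pow(Q, -1))), -1)) = Mul(Pow(Add(Q, Mul(2, Pow(Q, -1))), -1), Add(4, h)))
Add(Add(-174863, 202954), Mul(-1, Mul(Mul(Function('R')(-1, -3), -57), Function('z')(-8, 4)))) = Add(Add(-174863, 202954), Mul(-1, Mul(Mul(Mul(-3, Pow(Add(2, Pow(-3, 2)), -1), Add(4, -1)), -57), Add(3, Mul(-1, 4))))) = Add(28091, Mul(-1, Mul(Mul(Mul(-3, Pow(Add(2, 9), -1), 3), -57), Add(3, -4)))) = Add(28091, Mul(-1, Mul(Mul(Mul(-3, Pow(11, -1), 3), -57), -1))) = Add(28091, Mul(-1, Mul(Mul(Mul(-3, Rational(1, 11), 3), -57), -1))) = Add(28091, Mul(-1, Mul(Mul(Rational(-9, 11), -57), -1))) = Add(28091, Mul(-1, Mul(Rational(513, 11), -1))) = Add(28091, Mul(-1, Rational(-513, 11))) = Add(28091, Rational(513, 11)) = Rational(309514, 11)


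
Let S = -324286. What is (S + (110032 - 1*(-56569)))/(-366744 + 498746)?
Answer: -157685/132002 ≈ -1.1946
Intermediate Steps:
(S + (110032 - 1*(-56569)))/(-366744 + 498746) = (-324286 + (110032 - 1*(-56569)))/(-366744 + 498746) = (-324286 + (110032 + 56569))/132002 = (-324286 + 166601)*(1/132002) = -157685*1/132002 = -157685/132002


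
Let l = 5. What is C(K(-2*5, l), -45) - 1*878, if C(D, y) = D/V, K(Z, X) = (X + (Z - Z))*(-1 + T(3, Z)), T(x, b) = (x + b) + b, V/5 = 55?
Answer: -48308/55 ≈ -878.33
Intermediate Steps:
V = 275 (V = 5*55 = 275)
T(x, b) = x + 2*b (T(x, b) = (b + x) + b = x + 2*b)
K(Z, X) = X*(2 + 2*Z) (K(Z, X) = (X + (Z - Z))*(-1 + (3 + 2*Z)) = (X + 0)*(2 + 2*Z) = X*(2 + 2*Z))
C(D, y) = D/275
C(K(-2*5, l), -45) - 1*878 = (2*5*(1 - 2*5))/275 - 1*878 = (2*5*(1 - 10))/275 - 878 = (2*5*(-9))/275 - 878 = (1/275)*(-90) - 878 = -18/55 - 878 = -48308/55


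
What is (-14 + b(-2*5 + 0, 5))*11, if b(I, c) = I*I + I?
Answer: 836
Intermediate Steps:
b(I, c) = I + I² (b(I, c) = I² + I = I + I²)
(-14 + b(-2*5 + 0, 5))*11 = (-14 + (-2*5 + 0)*(1 + (-2*5 + 0)))*11 = (-14 + (-10 + 0)*(1 + (-10 + 0)))*11 = (-14 - 10*(1 - 10))*11 = (-14 - 10*(-9))*11 = (-14 + 90)*11 = 76*11 = 836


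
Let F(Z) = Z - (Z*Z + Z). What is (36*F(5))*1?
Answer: -900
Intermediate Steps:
F(Z) = -Z² (F(Z) = Z - (Z² + Z) = Z - (Z + Z²) = Z + (-Z - Z²) = -Z²)
(36*F(5))*1 = (36*(-1*5²))*1 = (36*(-1*25))*1 = (36*(-25))*1 = -900*1 = -900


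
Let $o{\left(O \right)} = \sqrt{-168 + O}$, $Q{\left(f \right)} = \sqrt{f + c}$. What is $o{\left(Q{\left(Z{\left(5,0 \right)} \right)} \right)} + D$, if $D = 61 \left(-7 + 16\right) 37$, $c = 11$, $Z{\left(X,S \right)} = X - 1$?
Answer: $20313 + \sqrt{-168 + \sqrt{15}} \approx 20313.0 + 12.811 i$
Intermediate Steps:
$Z{\left(X,S \right)} = -1 + X$
$Q{\left(f \right)} = \sqrt{11 + f}$ ($Q{\left(f \right)} = \sqrt{f + 11} = \sqrt{11 + f}$)
$D = 20313$ ($D = 61 \cdot 9 \cdot 37 = 549 \cdot 37 = 20313$)
$o{\left(Q{\left(Z{\left(5,0 \right)} \right)} \right)} + D = \sqrt{-168 + \sqrt{11 + \left(-1 + 5\right)}} + 20313 = \sqrt{-168 + \sqrt{11 + 4}} + 20313 = \sqrt{-168 + \sqrt{15}} + 20313 = 20313 + \sqrt{-168 + \sqrt{15}}$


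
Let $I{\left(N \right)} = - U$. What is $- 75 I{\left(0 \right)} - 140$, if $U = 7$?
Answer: $385$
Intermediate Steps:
$I{\left(N \right)} = -7$ ($I{\left(N \right)} = \left(-1\right) 7 = -7$)
$- 75 I{\left(0 \right)} - 140 = \left(-75\right) \left(-7\right) - 140 = 525 - 140 = 385$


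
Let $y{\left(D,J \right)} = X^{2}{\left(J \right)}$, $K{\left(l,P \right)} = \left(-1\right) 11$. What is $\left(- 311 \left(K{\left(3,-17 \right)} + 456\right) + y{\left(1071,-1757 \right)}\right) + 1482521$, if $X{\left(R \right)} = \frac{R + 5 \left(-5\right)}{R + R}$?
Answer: $\frac{4149383618055}{3087049} \approx 1.3441 \cdot 10^{6}$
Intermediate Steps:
$K{\left(l,P \right)} = -11$
$X{\left(R \right)} = \frac{-25 + R}{2 R}$ ($X{\left(R \right)} = \frac{R - 25}{2 R} = \left(-25 + R\right) \frac{1}{2 R} = \frac{-25 + R}{2 R}$)
$y{\left(D,J \right)} = \frac{\left(-25 + J\right)^{2}}{4 J^{2}}$ ($y{\left(D,J \right)} = \left(\frac{-25 + J}{2 J}\right)^{2} = \frac{\left(-25 + J\right)^{2}}{4 J^{2}}$)
$\left(- 311 \left(K{\left(3,-17 \right)} + 456\right) + y{\left(1071,-1757 \right)}\right) + 1482521 = \left(- 311 \left(-11 + 456\right) + \frac{\left(-25 - 1757\right)^{2}}{4 \cdot 3087049}\right) + 1482521 = \left(\left(-311\right) 445 + \frac{1}{4} \cdot \frac{1}{3087049} \left(-1782\right)^{2}\right) + 1482521 = \left(-138395 + \frac{1}{4} \cdot \frac{1}{3087049} \cdot 3175524\right) + 1482521 = \left(-138395 + \frac{793881}{3087049}\right) + 1482521 = - \frac{427231352474}{3087049} + 1482521 = \frac{4149383618055}{3087049}$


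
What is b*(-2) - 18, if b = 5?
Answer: -28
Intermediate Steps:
b*(-2) - 18 = 5*(-2) - 18 = -10 - 18 = -28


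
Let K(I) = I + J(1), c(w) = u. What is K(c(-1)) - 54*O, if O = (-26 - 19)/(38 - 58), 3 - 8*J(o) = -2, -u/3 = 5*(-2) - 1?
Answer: -703/8 ≈ -87.875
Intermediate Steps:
u = 33 (u = -3*(5*(-2) - 1) = -3*(-10 - 1) = -3*(-11) = 33)
J(o) = 5/8 (J(o) = 3/8 - 1/8*(-2) = 3/8 + 1/4 = 5/8)
c(w) = 33
O = 9/4 (O = -45/(-20) = -45*(-1/20) = 9/4 ≈ 2.2500)
K(I) = 5/8 + I (K(I) = I + 5/8 = 5/8 + I)
K(c(-1)) - 54*O = (5/8 + 33) - 54*9/4 = 269/8 - 243/2 = -703/8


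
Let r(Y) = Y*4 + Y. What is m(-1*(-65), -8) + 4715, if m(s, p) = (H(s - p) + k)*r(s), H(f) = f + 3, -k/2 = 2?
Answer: 28115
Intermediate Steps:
k = -4 (k = -2*2 = -4)
r(Y) = 5*Y (r(Y) = 4*Y + Y = 5*Y)
H(f) = 3 + f
m(s, p) = 5*s*(-1 + s - p) (m(s, p) = ((3 + (s - p)) - 4)*(5*s) = ((3 + s - p) - 4)*(5*s) = (-1 + s - p)*(5*s) = 5*s*(-1 + s - p))
m(-1*(-65), -8) + 4715 = 5*(-1*(-65))*(-1 - 1*(-65) - 1*(-8)) + 4715 = 5*65*(-1 + 65 + 8) + 4715 = 5*65*72 + 4715 = 23400 + 4715 = 28115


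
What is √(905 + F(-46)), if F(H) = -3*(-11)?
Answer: √938 ≈ 30.627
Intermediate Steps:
F(H) = 33
√(905 + F(-46)) = √(905 + 33) = √938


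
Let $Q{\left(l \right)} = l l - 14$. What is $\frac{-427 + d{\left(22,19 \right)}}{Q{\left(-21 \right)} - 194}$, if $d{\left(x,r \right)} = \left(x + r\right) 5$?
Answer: $- \frac{222}{233} \approx -0.95279$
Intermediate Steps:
$d{\left(x,r \right)} = 5 r + 5 x$ ($d{\left(x,r \right)} = \left(r + x\right) 5 = 5 r + 5 x$)
$Q{\left(l \right)} = -14 + l^{2}$ ($Q{\left(l \right)} = l^{2} - 14 = -14 + l^{2}$)
$\frac{-427 + d{\left(22,19 \right)}}{Q{\left(-21 \right)} - 194} = \frac{-427 + \left(5 \cdot 19 + 5 \cdot 22\right)}{\left(-14 + \left(-21\right)^{2}\right) - 194} = \frac{-427 + \left(95 + 110\right)}{\left(-14 + 441\right) - 194} = \frac{-427 + 205}{427 - 194} = - \frac{222}{233}$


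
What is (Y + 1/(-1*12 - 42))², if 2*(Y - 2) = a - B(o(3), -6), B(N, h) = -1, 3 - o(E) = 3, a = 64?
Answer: 866761/729 ≈ 1189.0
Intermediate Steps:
o(E) = 0 (o(E) = 3 - 1*3 = 3 - 3 = 0)
Y = 69/2 (Y = 2 + (64 - 1*(-1))/2 = 2 + (64 + 1)/2 = 2 + (½)*65 = 2 + 65/2 = 69/2 ≈ 34.500)
(Y + 1/(-1*12 - 42))² = (69/2 + 1/(-1*12 - 42))² = (69/2 + 1/(-12 - 42))² = (69/2 + 1/(-54))² = (69/2 - 1/54)² = (931/27)² = 866761/729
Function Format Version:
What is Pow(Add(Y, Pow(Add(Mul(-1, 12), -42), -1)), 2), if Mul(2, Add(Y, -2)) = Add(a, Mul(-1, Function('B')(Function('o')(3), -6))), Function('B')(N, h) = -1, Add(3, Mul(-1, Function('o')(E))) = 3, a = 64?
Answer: Rational(866761, 729) ≈ 1189.0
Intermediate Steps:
Function('o')(E) = 0 (Function('o')(E) = Add(3, Mul(-1, 3)) = Add(3, -3) = 0)
Y = Rational(69, 2) (Y = Add(2, Mul(Rational(1, 2), Add(64, Mul(-1, -1)))) = Add(2, Mul(Rational(1, 2), Add(64, 1))) = Add(2, Mul(Rational(1, 2), 65)) = Add(2, Rational(65, 2)) = Rational(69, 2) ≈ 34.500)
Pow(Add(Y, Pow(Add(Mul(-1, 12), -42), -1)), 2) = Pow(Add(Rational(69, 2), Pow(Add(Mul(-1, 12), -42), -1)), 2) = Pow(Add(Rational(69, 2), Pow(Add(-12, -42), -1)), 2) = Pow(Add(Rational(69, 2), Pow(-54, -1)), 2) = Pow(Add(Rational(69, 2), Rational(-1, 54)), 2) = Pow(Rational(931, 27), 2) = Rational(866761, 729)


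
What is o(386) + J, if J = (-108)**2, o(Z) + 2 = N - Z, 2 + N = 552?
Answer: 11826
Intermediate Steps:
N = 550 (N = -2 + 552 = 550)
o(Z) = 548 - Z (o(Z) = -2 + (550 - Z) = 548 - Z)
J = 11664
o(386) + J = (548 - 1*386) + 11664 = (548 - 386) + 11664 = 162 + 11664 = 11826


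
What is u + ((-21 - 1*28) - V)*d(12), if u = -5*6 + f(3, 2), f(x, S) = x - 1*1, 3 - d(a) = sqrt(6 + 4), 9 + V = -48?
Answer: -4 - 8*sqrt(10) ≈ -29.298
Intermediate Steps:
V = -57 (V = -9 - 48 = -57)
d(a) = 3 - sqrt(10) (d(a) = 3 - sqrt(6 + 4) = 3 - sqrt(10))
f(x, S) = -1 + x (f(x, S) = x - 1 = -1 + x)
u = -28 (u = -5*6 + (-1 + 3) = -30 + 2 = -28)
u + ((-21 - 1*28) - V)*d(12) = -28 + ((-21 - 1*28) - 1*(-57))*(3 - sqrt(10)) = -28 + ((-21 - 28) + 57)*(3 - sqrt(10)) = -28 + (-49 + 57)*(3 - sqrt(10)) = -28 + 8*(3 - sqrt(10)) = -28 + (24 - 8*sqrt(10)) = -4 - 8*sqrt(10)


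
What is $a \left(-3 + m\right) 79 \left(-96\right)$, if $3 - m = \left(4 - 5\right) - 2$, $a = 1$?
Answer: $-22752$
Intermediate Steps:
$m = 6$ ($m = 3 - \left(\left(4 - 5\right) - 2\right) = 3 - \left(-1 - 2\right) = 3 - -3 = 3 + 3 = 6$)
$a \left(-3 + m\right) 79 \left(-96\right) = 1 \left(-3 + 6\right) 79 \left(-96\right) = 1 \cdot 3 \cdot 79 \left(-96\right) = 3 \cdot 79 \left(-96\right) = 237 \left(-96\right) = -22752$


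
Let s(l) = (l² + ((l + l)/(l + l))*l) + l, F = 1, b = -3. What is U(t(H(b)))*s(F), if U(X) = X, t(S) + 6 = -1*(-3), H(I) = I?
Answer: -9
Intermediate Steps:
t(S) = -3 (t(S) = -6 - 1*(-3) = -6 + 3 = -3)
s(l) = l² + 2*l (s(l) = (l² + ((2*l)/((2*l)))*l) + l = (l² + ((2*l)*(1/(2*l)))*l) + l = (l² + 1*l) + l = (l² + l) + l = (l + l²) + l = l² + 2*l)
U(t(H(b)))*s(F) = -3*(2 + 1) = -3*3 = -9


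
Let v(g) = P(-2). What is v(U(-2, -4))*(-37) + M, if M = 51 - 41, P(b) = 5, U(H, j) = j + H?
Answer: -175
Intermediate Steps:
U(H, j) = H + j
v(g) = 5
M = 10
v(U(-2, -4))*(-37) + M = 5*(-37) + 10 = -185 + 10 = -175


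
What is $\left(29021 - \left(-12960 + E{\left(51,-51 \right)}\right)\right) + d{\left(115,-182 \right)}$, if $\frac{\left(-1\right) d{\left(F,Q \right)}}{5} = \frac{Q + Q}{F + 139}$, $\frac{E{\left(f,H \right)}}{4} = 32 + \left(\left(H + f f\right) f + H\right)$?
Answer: $- \frac{60723251}{127} \approx -4.7814 \cdot 10^{5}$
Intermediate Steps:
$E{\left(f,H \right)} = 128 + 4 H + 4 f \left(H + f^{2}\right)$ ($E{\left(f,H \right)} = 4 \left(32 + \left(\left(H + f f\right) f + H\right)\right) = 4 \left(32 + \left(\left(H + f^{2}\right) f + H\right)\right) = 4 \left(32 + \left(f \left(H + f^{2}\right) + H\right)\right) = 4 \left(32 + \left(H + f \left(H + f^{2}\right)\right)\right) = 4 \left(32 + H + f \left(H + f^{2}\right)\right) = 128 + 4 H + 4 f \left(H + f^{2}\right)$)
$d{\left(F,Q \right)} = - \frac{10 Q}{139 + F}$ ($d{\left(F,Q \right)} = - 5 \frac{Q + Q}{F + 139} = - 5 \frac{2 Q}{139 + F} = - \frac{10 Q}{139 + F}$)
$\left(29021 - \left(-12960 + E{\left(51,-51 \right)}\right)\right) + d{\left(115,-182 \right)} = \left(29021 - \left(-12832 - 204 + 530604 + 4 \left(-51\right) 51\right)\right) - - \frac{1820}{139 + 115} = \left(29021 + \left(12960 - \left(128 - 204 + 4 \cdot 132651 - 10404\right)\right)\right) - - \frac{1820}{254} = \left(29021 + \left(12960 - \left(128 - 204 + 530604 - 10404\right)\right)\right) - \left(-1820\right) \frac{1}{254} = \left(29021 + \left(12960 - 520124\right)\right) + \frac{910}{127} = \left(29021 - 507164\right) + \frac{910}{127} = -478143 + \frac{910}{127} = - \frac{60723251}{127}$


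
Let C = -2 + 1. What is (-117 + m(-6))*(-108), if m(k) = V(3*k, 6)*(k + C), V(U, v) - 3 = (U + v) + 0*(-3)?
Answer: 5832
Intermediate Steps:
C = -1
V(U, v) = 3 + U + v (V(U, v) = 3 + ((U + v) + 0*(-3)) = 3 + ((U + v) + 0) = 3 + (U + v) = 3 + U + v)
m(k) = (-1 + k)*(9 + 3*k) (m(k) = (3 + 3*k + 6)*(k - 1) = (9 + 3*k)*(-1 + k) = (-1 + k)*(9 + 3*k))
(-117 + m(-6))*(-108) = (-117 + 3*(-1 - 6)*(3 - 6))*(-108) = (-117 + 3*(-7)*(-3))*(-108) = (-117 + 63)*(-108) = -54*(-108) = 5832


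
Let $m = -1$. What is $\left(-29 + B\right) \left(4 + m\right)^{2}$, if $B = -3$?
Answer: $-288$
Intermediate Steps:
$\left(-29 + B\right) \left(4 + m\right)^{2} = \left(-29 - 3\right) \left(4 - 1\right)^{2} = - 32 \cdot 3^{2} = \left(-32\right) 9 = -288$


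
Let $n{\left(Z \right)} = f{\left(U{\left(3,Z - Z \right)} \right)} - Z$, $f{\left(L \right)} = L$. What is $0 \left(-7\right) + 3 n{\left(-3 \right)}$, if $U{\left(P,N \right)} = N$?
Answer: $9$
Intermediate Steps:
$n{\left(Z \right)} = - Z$ ($n{\left(Z \right)} = \left(Z - Z\right) - Z = 0 - Z = - Z$)
$0 \left(-7\right) + 3 n{\left(-3 \right)} = 0 \left(-7\right) + 3 \left(\left(-1\right) \left(-3\right)\right) = 0 + 3 \cdot 3 = 0 + 9 = 9$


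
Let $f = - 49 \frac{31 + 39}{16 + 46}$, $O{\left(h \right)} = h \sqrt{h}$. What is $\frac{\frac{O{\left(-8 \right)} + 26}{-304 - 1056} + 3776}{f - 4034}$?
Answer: $- \frac{79597677}{86202920} - \frac{31 i \sqrt{2}}{10775365} \approx -0.92338 - 4.0686 \cdot 10^{-6} i$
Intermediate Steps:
$O{\left(h \right)} = h^{\frac{3}{2}}$
$f = - \frac{1715}{31}$ ($f = - 49 \cdot \frac{70}{62} = - 49 \cdot 70 \cdot \frac{1}{62} = \left(-49\right) \frac{35}{31} = - \frac{1715}{31} \approx -55.323$)
$\frac{\frac{O{\left(-8 \right)} + 26}{-304 - 1056} + 3776}{f - 4034} = \frac{\frac{\left(-8\right)^{\frac{3}{2}} + 26}{-304 - 1056} + 3776}{- \frac{1715}{31} - 4034} = \frac{\frac{- 16 i \sqrt{2} + 26}{-1360} + 3776}{- \frac{126769}{31}} = \left(\left(26 - 16 i \sqrt{2}\right) \left(- \frac{1}{1360}\right) + 3776\right) \left(- \frac{31}{126769}\right) = \left(\left(- \frac{13}{680} + \frac{i \sqrt{2}}{85}\right) + 3776\right) \left(- \frac{31}{126769}\right) = \left(\frac{2567667}{680} + \frac{i \sqrt{2}}{85}\right) \left(- \frac{31}{126769}\right) = - \frac{79597677}{86202920} - \frac{31 i \sqrt{2}}{10775365}$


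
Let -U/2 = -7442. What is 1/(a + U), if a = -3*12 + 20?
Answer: 1/14868 ≈ 6.7258e-5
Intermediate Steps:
U = 14884 (U = -2*(-7442) = 14884)
a = -16 (a = -36 + 20 = -16)
1/(a + U) = 1/(-16 + 14884) = 1/14868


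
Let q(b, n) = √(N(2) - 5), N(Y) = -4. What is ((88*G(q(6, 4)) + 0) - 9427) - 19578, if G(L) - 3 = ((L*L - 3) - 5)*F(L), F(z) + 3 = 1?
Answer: -25749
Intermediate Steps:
F(z) = -2 (F(z) = -3 + 1 = -2)
q(b, n) = 3*I (q(b, n) = √(-4 - 5) = √(-9) = 3*I)
G(L) = 19 - 2*L² (G(L) = 3 + ((L*L - 3) - 5)*(-2) = 3 + ((L² - 3) - 5)*(-2) = 3 + ((-3 + L²) - 5)*(-2) = 3 + (-8 + L²)*(-2) = 3 + (16 - 2*L²) = 19 - 2*L²)
((88*G(q(6, 4)) + 0) - 9427) - 19578 = ((88*(19 - 2*(3*I)²) + 0) - 9427) - 19578 = ((88*(19 - 2*(-9)) + 0) - 9427) - 19578 = ((88*(19 + 18) + 0) - 9427) - 19578 = ((88*37 + 0) - 9427) - 19578 = ((3256 + 0) - 9427) - 19578 = (3256 - 9427) - 19578 = -6171 - 19578 = -25749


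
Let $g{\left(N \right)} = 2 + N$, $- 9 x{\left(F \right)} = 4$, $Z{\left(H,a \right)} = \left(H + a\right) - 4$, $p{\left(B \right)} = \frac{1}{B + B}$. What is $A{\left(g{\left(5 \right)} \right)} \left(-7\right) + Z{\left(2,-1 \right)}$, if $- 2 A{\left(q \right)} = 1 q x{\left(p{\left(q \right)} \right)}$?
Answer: $- \frac{125}{9} \approx -13.889$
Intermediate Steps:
$p{\left(B \right)} = \frac{1}{2 B}$
$Z{\left(H,a \right)} = -4 + H + a$
$x{\left(F \right)} = - \frac{4}{9}$ ($x{\left(F \right)} = \left(- \frac{1}{9}\right) 4 = - \frac{4}{9}$)
$A{\left(q \right)} = \frac{2 q}{9}$ ($A{\left(q \right)} = - \frac{1 q \left(- \frac{4}{9}\right)}{2} = - \frac{q \left(- \frac{4}{9}\right)}{2} = - \frac{\left(- \frac{4}{9}\right) q}{2} = \frac{2 q}{9}$)
$A{\left(g{\left(5 \right)} \right)} \left(-7\right) + Z{\left(2,-1 \right)} = \frac{2 \left(2 + 5\right)}{9} \left(-7\right) - 3 = \frac{2}{9} \cdot 7 \left(-7\right) - 3 = \frac{14}{9} \left(-7\right) - 3 = - \frac{98}{9} - 3 = - \frac{125}{9}$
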